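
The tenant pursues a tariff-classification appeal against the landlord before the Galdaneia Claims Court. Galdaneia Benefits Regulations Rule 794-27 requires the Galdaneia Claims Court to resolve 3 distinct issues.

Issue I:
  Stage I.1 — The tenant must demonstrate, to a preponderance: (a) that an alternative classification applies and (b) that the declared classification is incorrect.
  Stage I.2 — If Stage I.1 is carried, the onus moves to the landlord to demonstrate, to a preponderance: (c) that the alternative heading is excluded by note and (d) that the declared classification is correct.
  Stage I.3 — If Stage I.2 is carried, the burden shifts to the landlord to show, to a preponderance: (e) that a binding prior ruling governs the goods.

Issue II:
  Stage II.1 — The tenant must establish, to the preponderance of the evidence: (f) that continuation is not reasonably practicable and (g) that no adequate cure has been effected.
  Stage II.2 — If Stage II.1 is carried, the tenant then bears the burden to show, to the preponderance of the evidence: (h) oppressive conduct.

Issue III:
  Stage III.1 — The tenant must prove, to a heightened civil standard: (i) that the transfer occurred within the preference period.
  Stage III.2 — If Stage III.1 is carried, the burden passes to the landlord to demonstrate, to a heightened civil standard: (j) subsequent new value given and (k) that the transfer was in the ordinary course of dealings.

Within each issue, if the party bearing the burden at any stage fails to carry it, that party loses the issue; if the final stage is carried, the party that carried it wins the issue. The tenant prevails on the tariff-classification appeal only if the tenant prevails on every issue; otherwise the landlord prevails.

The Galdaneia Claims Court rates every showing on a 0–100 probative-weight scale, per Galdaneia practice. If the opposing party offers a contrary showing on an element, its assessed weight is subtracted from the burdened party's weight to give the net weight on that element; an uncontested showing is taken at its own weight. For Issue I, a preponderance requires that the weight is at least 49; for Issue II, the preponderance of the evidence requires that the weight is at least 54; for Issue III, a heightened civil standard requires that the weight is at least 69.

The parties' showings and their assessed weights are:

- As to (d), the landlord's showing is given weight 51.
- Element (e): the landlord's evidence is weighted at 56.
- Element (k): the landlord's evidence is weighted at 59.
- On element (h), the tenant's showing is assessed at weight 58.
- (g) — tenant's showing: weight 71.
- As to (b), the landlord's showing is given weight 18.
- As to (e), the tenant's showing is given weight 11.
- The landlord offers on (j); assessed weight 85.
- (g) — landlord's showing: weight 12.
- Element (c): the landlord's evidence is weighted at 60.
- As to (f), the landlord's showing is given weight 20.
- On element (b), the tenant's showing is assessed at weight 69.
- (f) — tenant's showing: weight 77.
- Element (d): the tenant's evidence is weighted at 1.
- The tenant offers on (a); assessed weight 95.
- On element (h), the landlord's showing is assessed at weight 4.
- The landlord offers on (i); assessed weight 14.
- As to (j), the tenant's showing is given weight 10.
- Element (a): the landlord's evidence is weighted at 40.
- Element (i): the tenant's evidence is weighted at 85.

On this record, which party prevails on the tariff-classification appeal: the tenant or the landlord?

tenant

— Issue I —
At Stage I.1 the tenant must meet a preponderance (weight is at least 49): on (a) the weight is 95 less the opposing 40 gives net 55, which does reach 49, so (a) meets the standard; on (b) the weight is 69 less the opposing 18 gives net 51, which does reach 49, so (b) meets the standard.
  The tenant carries Stage I.1; the landlord now bears the burden.
At Stage I.2 the landlord must meet a preponderance (weight is at least 49): on (c) the weight is 60, which does reach 49, so (c) meets the standard; on (d) the weight is 51 less the opposing 1 gives net 50, which does reach 49, so (d) meets the standard.
  Stage I.2 carried; the burden remains with the landlord.
At Stage I.3 the landlord must meet a preponderance (weight is at least 49): on (e) the weight is 56 less the opposing 11 gives net 45, which does not reach 49, so (e) does not meet the standard.
  Not every element is met, so the landlord fails to carry Stage I.3.
The tenant prevails on this issue.
— Issue II —
Stage II.1 (tenant, the preponderance of the evidence, weight is at least 54): (f) net 77−20=57 ≥ 54 — meets; (g) net 71−12=59 ≥ 54 — meets.
  Stage II.1 is satisfied; the tenant continues to bear the burden.
Stage II.2 (tenant, the preponderance of the evidence, weight is at least 54): (h) net 58−4=54 ≥ 54 — meets.
  All elements met at the final stage.
Every stage carried; the tenant prevails on this issue.
— Issue III —
At Stage III.1 the tenant must meet a heightened civil standard (weight is at least 69): on (i) the weight is 85 less the opposing 14 gives net 71, ≥ 69, so (i) meets the standard.
  All elements met. The burden passes to the landlord.
At Stage III.2 the landlord must meet a heightened civil standard (weight is at least 69): on (j) the weight is 85 less the opposing 10 gives net 75, which does reach 69, so (j) meets the standard; on (k) the weight is 59, < 69, so (k) does not meet the standard.
  The landlord does not carry Stage III.2.
The tenant prevails on this issue.
Per-issue: Issue I → tenant; Issue II → tenant; Issue III → tenant. The tenant must prevail on every issue; overall, the tenant prevails.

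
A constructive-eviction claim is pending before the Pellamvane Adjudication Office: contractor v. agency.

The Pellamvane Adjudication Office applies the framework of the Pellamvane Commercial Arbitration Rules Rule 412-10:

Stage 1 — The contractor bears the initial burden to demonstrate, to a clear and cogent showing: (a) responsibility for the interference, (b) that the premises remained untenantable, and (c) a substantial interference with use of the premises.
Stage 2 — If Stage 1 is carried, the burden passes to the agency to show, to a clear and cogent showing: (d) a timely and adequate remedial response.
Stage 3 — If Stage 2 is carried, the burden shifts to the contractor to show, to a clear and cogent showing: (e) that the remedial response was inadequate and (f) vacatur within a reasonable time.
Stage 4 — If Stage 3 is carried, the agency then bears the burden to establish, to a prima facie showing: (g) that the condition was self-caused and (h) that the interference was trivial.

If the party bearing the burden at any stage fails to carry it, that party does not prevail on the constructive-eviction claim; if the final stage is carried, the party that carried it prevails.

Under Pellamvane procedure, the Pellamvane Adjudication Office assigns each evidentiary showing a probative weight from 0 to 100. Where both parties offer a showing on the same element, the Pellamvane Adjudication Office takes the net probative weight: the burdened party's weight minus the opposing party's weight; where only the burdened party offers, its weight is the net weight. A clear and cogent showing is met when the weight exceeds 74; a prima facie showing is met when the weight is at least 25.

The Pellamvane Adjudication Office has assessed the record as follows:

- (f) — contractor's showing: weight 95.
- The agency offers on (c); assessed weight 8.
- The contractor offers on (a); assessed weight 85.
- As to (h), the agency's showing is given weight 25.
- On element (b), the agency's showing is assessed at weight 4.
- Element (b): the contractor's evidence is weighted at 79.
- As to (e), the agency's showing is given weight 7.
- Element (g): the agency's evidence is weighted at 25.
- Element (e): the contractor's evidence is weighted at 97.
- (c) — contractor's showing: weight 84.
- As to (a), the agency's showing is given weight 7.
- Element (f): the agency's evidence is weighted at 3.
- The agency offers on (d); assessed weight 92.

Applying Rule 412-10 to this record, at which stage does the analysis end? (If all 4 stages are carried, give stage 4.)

stage 4

Stage 1 — burden on contractor; standard: a clear and cogent showing (weight exceeds 74).
    (a): 85 − 7 = 78 > 74 [met]
    (b): 79 − 4 = 75 > 74 [met]
    (c): 84 − 8 = 76 > 74 [met]
  All elements met. The burden passes to the agency.
Stage 2 — burden on agency; standard: a clear and cogent showing (weight exceeds 74).
    (d): 92 > 74 [met]
  The agency carries Stage 2; the contractor now bears the burden.
Stage 3 — burden on contractor; standard: a clear and cogent showing (weight exceeds 74).
    (e): 97 − 7 = 90 > 74 [met]
    (f): 95 − 3 = 92 > 74 [met]
  Stage 3 carried; the burden shifts to the agency.
Stage 4 — burden on agency; standard: a prima facie showing (weight is at least 25).
    (g): 25 ≥ 25 [met]
    (h): 25 ≥ 25 [met]
  Stage 4 carried; the final stage is satisfied.
All stages carried — the agency prevails.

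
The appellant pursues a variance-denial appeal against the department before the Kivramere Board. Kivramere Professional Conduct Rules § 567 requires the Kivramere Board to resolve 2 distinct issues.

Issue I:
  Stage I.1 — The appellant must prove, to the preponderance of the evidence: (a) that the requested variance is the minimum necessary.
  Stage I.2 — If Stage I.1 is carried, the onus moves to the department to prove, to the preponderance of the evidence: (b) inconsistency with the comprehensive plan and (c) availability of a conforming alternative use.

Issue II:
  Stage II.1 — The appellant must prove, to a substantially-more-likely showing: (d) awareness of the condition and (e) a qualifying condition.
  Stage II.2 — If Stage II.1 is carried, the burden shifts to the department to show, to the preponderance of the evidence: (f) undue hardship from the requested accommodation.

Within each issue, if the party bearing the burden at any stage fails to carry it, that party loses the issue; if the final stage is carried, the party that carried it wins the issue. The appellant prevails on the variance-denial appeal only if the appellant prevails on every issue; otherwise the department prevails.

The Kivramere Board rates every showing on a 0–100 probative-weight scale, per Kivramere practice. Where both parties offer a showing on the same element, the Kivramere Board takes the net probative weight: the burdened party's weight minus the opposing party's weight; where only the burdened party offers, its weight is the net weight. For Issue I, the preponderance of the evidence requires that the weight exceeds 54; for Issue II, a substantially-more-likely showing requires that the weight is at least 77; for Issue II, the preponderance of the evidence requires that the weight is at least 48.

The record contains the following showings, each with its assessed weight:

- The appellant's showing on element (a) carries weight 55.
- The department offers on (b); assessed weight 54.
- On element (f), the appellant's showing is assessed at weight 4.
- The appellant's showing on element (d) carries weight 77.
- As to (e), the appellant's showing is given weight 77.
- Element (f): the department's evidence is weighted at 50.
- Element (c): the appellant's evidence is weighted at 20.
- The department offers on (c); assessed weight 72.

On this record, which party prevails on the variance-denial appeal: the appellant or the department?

appellant

— Issue I —
At Stage I.1 the appellant must meet the preponderance of the evidence (weight exceeds 54): on (a) the weight is 55, > 54, so (a) meets the standard.
  Stage I.1 is satisfied; the onus moves to the department.
At Stage I.2 the department must meet the preponderance of the evidence (weight exceeds 54): on (b) the weight is 54, which does not exceed 54, so (b) does not meet the standard; on (c) the weight is 72 less the opposing 20 gives net 52, ≤ 54, so (c) does not meet the standard.
  The department does not carry Stage I.2.
So the appellant prevails on this issue.
— Issue II —
Stage II.1 (appellant, a substantially-more-likely showing, weight is at least 77): (d) 77 ≥ 77 — meets; (e) 77 ≥ 77 — meets.
  Stage II.1 is satisfied; the onus moves to the department.
Stage II.2 (department, the preponderance of the evidence, weight is at least 48): (f) net 50−4=46 < 48 — fails.
  Not every element is met, so the department fails to carry Stage II.2.
The analysis ends at Stage II.2; the appellant prevails on this issue.
Per-issue: Issue I → appellant; Issue II → appellant. The appellant must prevail on every issue; overall, the appellant prevails.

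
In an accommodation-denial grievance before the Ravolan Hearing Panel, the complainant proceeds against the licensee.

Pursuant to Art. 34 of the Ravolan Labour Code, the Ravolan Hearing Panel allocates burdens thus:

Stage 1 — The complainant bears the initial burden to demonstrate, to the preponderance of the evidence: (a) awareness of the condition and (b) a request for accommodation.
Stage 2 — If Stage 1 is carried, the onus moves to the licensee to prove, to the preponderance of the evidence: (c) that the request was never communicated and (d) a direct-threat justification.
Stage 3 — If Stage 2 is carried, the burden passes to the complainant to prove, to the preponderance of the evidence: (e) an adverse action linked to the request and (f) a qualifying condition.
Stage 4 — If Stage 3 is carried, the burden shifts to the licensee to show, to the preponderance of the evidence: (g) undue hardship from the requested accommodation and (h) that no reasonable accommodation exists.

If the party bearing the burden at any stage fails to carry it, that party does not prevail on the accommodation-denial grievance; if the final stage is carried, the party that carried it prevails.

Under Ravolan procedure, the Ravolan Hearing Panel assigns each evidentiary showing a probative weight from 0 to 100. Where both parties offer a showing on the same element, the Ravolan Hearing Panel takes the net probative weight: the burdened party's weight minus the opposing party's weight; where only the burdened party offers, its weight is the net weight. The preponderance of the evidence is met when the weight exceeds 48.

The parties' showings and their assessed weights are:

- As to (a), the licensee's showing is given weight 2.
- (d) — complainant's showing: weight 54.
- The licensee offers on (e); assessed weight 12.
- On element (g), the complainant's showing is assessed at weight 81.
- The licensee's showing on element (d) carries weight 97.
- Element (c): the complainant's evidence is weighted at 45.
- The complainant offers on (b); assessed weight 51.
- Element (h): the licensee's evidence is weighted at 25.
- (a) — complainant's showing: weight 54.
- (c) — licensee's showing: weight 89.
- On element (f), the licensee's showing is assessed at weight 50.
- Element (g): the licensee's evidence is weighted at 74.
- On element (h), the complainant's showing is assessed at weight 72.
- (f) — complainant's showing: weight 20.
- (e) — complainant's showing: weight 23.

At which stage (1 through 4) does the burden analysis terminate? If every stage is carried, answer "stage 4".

stage 2

Stage 1 (complainant, the preponderance of the evidence, weight exceeds 48): (a) net 54−2=52 > 48 — meets; (b) 51 > 48 — meets.
  Stage 1 carried; the burden shifts to the licensee.
Stage 2 (licensee, the preponderance of the evidence, weight exceeds 48): (c) net 89−45=44 ≤ 48 — fails; (d) net 97−54=43 ≤ 48 — fails.
  Not every element is met, so the licensee fails to carry Stage 2.
So the complainant prevails.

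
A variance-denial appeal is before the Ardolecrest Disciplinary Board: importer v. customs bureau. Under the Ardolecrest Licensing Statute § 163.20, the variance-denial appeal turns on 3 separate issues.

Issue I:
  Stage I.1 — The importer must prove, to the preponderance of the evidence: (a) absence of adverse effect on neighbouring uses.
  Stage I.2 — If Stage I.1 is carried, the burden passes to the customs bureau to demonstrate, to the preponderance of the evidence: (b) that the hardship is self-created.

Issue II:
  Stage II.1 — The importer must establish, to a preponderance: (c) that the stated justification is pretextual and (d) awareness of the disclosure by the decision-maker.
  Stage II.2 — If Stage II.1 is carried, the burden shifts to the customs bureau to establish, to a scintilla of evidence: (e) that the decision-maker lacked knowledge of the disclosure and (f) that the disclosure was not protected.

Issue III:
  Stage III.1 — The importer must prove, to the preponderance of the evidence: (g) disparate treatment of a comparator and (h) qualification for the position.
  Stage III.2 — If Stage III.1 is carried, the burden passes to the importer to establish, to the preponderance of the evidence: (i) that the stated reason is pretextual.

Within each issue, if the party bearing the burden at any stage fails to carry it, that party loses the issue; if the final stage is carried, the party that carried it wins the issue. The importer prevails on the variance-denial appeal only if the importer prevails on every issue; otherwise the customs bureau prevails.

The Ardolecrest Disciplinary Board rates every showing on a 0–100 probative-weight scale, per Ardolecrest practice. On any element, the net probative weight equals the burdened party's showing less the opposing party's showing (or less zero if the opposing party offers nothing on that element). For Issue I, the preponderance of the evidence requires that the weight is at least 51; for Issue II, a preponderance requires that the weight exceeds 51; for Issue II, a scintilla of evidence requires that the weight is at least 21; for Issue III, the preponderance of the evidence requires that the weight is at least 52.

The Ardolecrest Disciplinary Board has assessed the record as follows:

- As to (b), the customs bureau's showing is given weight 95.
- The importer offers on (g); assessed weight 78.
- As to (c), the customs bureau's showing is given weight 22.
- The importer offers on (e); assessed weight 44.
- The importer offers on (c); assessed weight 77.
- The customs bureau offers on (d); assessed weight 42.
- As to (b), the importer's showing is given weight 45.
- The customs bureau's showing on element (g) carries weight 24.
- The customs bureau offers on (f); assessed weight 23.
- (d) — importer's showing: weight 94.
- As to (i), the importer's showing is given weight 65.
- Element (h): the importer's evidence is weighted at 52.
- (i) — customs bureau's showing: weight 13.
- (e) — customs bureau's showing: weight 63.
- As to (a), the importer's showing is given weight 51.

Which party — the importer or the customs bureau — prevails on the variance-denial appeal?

importer

— Issue I —
Stage I.1 — burden on importer; standard: the preponderance of the evidence (weight is at least 51).
    (a): 51 ≥ 51 [met]
  All elements met. The burden passes to the customs bureau.
Stage I.2 — burden on customs bureau; standard: the preponderance of the evidence (weight is at least 51).
    (b): 95 − 45 = 50 < 51 [not met]
  Stage I.2 not carried; the customs bureau fails its burden.
The analysis ends at Stage I.2; the importer prevails on this issue.
— Issue II —
Stage II.1 — burden on importer; standard: a preponderance (weight exceeds 51).
    (c): 77 − 22 = 55 > 51 [met]
    (d): 94 − 42 = 52 > 51 [met]
  Stage II.1 carried; the burden shifts to the customs bureau.
Stage II.2 — burden on customs bureau; standard: a scintilla of evidence (weight is at least 21).
    (e): 63 − 44 = 19 < 21 [not met]
    (f): 23 ≥ 21 [met]
  Stage II.2 not carried; the customs bureau fails its burden.
The analysis ends at Stage II.2; the importer prevails on this issue.
— Issue III —
Stage III.1 (importer, the preponderance of the evidence, weight is at least 52): (g) net 78−24=54 ≥ 52 — meets; (h) 52 ≥ 52 — meets.
  Stage III.1 is satisfied; the importer continues to bear the burden.
Stage III.2 (importer, the preponderance of the evidence, weight is at least 52): (i) net 65−13=52 ≥ 52 — meets.
  Stage III.2 carried; the final stage is satisfied.
With every stage satisfied, the importer prevails on this issue.
Per-issue: Issue I → importer; Issue II → importer; Issue III → importer. The importer must prevail on every issue; overall, the importer prevails.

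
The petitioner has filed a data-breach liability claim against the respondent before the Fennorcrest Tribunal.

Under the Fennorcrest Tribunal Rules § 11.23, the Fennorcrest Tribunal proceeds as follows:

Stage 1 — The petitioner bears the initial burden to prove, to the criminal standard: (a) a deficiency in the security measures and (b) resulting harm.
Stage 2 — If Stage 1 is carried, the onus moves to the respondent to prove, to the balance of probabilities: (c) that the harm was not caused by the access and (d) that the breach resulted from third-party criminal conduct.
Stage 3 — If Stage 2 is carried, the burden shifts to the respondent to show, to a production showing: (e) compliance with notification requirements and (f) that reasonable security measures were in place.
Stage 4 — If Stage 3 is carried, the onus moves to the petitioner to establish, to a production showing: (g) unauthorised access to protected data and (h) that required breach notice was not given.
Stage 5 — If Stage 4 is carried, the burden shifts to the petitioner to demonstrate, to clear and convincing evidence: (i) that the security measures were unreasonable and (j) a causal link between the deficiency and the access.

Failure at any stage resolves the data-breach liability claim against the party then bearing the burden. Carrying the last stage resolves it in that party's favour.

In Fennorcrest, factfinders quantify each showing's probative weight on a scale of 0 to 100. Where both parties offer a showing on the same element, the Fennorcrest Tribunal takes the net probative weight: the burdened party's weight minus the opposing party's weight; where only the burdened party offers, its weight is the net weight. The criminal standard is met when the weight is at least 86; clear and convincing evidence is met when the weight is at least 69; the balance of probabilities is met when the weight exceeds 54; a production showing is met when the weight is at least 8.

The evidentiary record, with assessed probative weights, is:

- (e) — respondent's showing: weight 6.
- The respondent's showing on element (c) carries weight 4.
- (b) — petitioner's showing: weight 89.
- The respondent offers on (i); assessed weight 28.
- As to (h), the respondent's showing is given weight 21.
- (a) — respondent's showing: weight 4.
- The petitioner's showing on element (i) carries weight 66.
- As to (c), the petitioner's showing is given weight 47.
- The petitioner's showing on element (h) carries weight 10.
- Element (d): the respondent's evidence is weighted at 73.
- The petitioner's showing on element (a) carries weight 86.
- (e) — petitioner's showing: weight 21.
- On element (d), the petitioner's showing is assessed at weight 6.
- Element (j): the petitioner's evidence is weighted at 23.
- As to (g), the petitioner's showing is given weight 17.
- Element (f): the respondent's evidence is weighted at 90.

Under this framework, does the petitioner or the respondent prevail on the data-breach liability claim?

respondent

Stage 1 (petitioner, the criminal standard, weight is at least 86): (a) net 86−4=82 < 86 — fails; (b) 89 ≥ 86 — meets.
  The petitioner does not carry Stage 1.
The respondent prevails.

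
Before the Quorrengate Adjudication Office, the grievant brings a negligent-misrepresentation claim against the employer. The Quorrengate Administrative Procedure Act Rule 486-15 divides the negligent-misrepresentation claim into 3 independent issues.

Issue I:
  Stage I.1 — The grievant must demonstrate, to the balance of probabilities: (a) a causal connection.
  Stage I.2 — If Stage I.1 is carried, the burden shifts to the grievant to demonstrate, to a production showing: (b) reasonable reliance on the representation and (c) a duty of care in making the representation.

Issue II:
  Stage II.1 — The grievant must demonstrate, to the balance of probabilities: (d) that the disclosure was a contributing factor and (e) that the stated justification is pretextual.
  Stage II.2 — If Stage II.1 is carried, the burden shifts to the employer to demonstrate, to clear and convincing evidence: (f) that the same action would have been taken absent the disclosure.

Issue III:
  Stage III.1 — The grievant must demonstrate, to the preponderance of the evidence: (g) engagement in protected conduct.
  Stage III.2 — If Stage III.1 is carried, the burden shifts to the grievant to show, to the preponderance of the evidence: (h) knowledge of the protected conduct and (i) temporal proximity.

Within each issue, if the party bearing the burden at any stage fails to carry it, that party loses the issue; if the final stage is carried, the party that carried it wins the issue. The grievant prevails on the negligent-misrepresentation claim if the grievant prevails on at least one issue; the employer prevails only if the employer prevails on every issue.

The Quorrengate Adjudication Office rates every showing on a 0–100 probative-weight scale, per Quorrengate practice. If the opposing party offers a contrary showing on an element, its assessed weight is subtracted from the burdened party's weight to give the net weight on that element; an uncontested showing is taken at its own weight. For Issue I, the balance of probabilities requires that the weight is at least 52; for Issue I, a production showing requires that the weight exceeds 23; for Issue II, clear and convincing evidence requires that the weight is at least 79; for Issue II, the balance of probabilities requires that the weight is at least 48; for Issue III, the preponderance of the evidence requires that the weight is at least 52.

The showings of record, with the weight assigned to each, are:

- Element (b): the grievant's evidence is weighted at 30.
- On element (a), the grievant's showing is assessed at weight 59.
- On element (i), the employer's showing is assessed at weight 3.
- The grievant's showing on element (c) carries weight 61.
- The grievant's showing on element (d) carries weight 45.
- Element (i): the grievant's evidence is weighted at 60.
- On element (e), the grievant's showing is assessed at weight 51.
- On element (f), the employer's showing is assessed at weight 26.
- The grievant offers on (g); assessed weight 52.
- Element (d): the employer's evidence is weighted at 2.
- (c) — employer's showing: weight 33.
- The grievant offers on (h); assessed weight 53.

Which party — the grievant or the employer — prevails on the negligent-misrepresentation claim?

— Issue I —
Stage I.1 — burden on grievant; standard: the balance of probabilities (weight is at least 52).
    (a): 59 ≥ 52 [met]
  All elements met. The grievant retains the burden for Stage I.2.
Stage I.2 — burden on grievant; standard: a production showing (weight exceeds 23).
    (b): 30 > 23 [met]
    (c): 61 − 33 = 28 > 23 [met]
  The grievant carries the last stage.
Every stage carried; the grievant prevails on this issue.
— Issue II —
Stage II.1 — burden on grievant; standard: the balance of probabilities (weight is at least 48).
    (d): 45 − 2 = 43 < 48 [not met]
    (e): 51 ≥ 48 [met]
  Stage II.1 not carried; the grievant fails its burden.
The analysis ends at Stage II.1; the employer prevails on this issue.
— Issue III —
At Stage III.1 the grievant must meet the preponderance of the evidence (weight is at least 52): on (g) the weight is 52, ≥ 52, so (g) meets the standard.
  Stage III.1 is satisfied; the grievant continues to bear the burden.
At Stage III.2 the grievant must meet the preponderance of the evidence (weight is at least 52): on (h) the weight is 53, ≥ 52, so (h) meets the standard; on (i) the weight is 60 less the opposing 3 gives net 57, ≥ 52, so (i) meets the standard.
  Stage III.2 carried; the final stage is satisfied.
All stages carried — the grievant prevails on this issue.
Per-issue: Issue I → grievant; Issue II → employer; Issue III → grievant. The grievant must prevail on at least one issue; overall, the grievant prevails.

grievant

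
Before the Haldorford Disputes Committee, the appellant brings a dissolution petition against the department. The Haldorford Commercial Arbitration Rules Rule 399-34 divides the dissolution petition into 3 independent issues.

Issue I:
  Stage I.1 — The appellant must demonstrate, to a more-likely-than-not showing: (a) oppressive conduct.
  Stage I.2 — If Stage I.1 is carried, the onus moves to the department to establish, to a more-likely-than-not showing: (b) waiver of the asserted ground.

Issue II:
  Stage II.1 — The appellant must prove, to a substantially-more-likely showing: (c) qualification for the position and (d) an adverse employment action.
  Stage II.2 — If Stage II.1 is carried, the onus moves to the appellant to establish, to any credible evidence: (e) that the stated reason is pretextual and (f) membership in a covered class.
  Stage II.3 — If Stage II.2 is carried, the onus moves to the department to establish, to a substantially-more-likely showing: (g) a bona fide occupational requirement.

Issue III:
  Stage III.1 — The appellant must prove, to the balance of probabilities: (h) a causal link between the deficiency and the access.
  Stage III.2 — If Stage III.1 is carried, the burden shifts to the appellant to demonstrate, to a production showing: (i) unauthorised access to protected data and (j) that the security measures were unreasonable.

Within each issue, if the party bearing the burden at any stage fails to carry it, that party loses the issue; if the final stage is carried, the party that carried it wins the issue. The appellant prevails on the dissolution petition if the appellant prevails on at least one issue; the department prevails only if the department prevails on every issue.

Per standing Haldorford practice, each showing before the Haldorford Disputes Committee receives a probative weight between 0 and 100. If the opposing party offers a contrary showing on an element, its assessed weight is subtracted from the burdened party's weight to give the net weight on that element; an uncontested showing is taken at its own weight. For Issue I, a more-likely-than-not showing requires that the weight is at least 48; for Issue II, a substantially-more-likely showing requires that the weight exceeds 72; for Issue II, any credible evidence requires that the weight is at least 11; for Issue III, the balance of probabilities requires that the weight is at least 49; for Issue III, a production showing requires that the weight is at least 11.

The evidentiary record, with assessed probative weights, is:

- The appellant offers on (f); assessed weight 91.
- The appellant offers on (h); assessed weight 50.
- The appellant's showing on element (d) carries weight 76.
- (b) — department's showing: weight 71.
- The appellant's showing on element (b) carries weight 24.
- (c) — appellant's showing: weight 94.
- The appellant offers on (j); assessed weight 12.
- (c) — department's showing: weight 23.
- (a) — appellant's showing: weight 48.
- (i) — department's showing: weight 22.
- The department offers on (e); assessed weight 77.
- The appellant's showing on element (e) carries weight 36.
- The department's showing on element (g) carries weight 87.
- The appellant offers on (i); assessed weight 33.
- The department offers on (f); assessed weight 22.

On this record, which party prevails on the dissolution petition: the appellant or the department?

appellant

— Issue I —
Stage I.1 — burden on appellant; standard: a more-likely-than-not showing (weight is at least 48).
    (a): 48 ≥ 48 [met]
  Stage I.1 carried; the burden shifts to the department.
Stage I.2 — burden on department; standard: a more-likely-than-not showing (weight is at least 48).
    (b): 71 − 24 = 47 < 48 [not met]
  The department does not carry Stage I.2.
So the appellant prevails on this issue.
— Issue II —
At Stage II.1 the appellant must meet a substantially-more-likely showing (weight exceeds 72): on (c) the weight is 94 less the opposing 23 gives net 71, which does not exceed 72, so (c) does not meet the standard; on (d) the weight is 76, > 72, so (d) meets the standard.
  The appellant does not carry Stage II.1.
So the department prevails on this issue.
— Issue III —
Stage III.1 (appellant, the balance of probabilities, weight is at least 49): (h) 50 ≥ 49 — meets.
  Stage III.1 carried; the burden remains with the appellant.
Stage III.2 (appellant, a production showing, weight is at least 11): (i) net 33−22=11 ≥ 11 — meets; (j) 12 ≥ 11 — meets.
  Stage III.2 carried; the final stage is satisfied.
With every stage satisfied, the appellant prevails on this issue.
Per-issue: Issue I → appellant; Issue II → department; Issue III → appellant. The appellant must prevail on at least one issue; overall, the appellant prevails.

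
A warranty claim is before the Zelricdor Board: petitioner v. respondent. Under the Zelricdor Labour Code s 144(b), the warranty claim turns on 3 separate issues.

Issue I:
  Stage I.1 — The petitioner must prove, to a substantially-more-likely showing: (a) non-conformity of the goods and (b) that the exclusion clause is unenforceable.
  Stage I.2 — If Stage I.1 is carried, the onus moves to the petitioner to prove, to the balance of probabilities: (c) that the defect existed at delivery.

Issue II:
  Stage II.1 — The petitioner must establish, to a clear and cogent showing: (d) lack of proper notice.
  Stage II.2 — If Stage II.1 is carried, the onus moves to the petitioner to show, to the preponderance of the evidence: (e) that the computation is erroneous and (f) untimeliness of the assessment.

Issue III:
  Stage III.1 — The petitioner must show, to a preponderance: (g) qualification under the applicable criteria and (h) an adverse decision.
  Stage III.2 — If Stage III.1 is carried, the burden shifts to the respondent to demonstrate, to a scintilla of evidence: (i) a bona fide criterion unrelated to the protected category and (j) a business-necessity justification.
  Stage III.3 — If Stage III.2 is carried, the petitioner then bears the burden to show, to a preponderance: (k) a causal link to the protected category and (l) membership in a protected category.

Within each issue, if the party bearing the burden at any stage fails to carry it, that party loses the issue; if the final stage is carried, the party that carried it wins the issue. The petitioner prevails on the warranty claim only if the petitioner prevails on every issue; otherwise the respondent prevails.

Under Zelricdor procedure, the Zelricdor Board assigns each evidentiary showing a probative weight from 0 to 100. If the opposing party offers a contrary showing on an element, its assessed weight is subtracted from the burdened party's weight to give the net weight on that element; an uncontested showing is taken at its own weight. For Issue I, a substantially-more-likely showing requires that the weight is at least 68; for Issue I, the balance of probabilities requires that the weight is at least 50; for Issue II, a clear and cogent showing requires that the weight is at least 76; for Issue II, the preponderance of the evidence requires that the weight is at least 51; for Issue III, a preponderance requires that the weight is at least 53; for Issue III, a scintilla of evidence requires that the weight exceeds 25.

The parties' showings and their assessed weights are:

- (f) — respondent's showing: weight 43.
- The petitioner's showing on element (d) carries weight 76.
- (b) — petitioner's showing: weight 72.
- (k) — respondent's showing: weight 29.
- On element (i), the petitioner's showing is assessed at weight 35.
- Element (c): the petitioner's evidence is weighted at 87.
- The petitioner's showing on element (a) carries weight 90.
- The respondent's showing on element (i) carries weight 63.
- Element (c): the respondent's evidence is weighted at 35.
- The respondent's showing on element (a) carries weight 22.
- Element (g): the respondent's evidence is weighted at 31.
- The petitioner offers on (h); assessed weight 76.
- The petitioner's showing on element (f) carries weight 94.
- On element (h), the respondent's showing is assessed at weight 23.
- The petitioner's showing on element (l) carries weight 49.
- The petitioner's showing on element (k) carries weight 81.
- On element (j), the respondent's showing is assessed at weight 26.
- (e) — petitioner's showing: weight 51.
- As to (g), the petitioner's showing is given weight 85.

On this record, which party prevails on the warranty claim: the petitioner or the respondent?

— Issue I —
Stage I.1 — burden on petitioner; standard: a substantially-more-likely showing (weight is at least 68).
    (a): 90 − 22 = 68 ≥ 68 [met]
    (b): 72 ≥ 68 [met]
  All elements met. The petitioner retains the burden for Stage I.2.
Stage I.2 — burden on petitioner; standard: the balance of probabilities (weight is at least 50).
    (c): 87 − 35 = 52 ≥ 50 [met]
  The petitioner carries the last stage.
Every stage carried; the petitioner prevails on this issue.
— Issue II —
Stage II.1 — burden on petitioner; standard: a clear and cogent showing (weight is at least 76).
    (d): 76 ≥ 76 [met]
  All elements met. The petitioner retains the burden for Stage II.2.
Stage II.2 — burden on petitioner; standard: the preponderance of the evidence (weight is at least 51).
    (e): 51 ≥ 51 [met]
    (f): 94 − 43 = 51 ≥ 51 [met]
  Stage II.2 carried; the final stage is satisfied.
All stages carried — the petitioner prevails on this issue.
— Issue III —
Stage III.1 (petitioner, a preponderance, weight is at least 53): (g) net 85−31=54 ≥ 53 — meets; (h) net 76−23=53 ≥ 53 — meets.
  The petitioner carries Stage III.1; the respondent now bears the burden.
Stage III.2 (respondent, a scintilla of evidence, weight exceeds 25): (i) net 63−35=28 > 25 — meets; (j) 26 > 25 — meets.
  Stage III.2 is satisfied; the onus moves to the petitioner.
Stage III.3 (petitioner, a preponderance, weight is at least 53): (k) net 81−29=52 < 53 — fails; (l) 49 < 53 — fails.
  Not every element is met, so the petitioner fails to carry Stage III.3.
So the respondent prevails on this issue.
Per-issue: Issue I → petitioner; Issue II → petitioner; Issue III → respondent. The petitioner must prevail on every issue; overall, the respondent prevails.

respondent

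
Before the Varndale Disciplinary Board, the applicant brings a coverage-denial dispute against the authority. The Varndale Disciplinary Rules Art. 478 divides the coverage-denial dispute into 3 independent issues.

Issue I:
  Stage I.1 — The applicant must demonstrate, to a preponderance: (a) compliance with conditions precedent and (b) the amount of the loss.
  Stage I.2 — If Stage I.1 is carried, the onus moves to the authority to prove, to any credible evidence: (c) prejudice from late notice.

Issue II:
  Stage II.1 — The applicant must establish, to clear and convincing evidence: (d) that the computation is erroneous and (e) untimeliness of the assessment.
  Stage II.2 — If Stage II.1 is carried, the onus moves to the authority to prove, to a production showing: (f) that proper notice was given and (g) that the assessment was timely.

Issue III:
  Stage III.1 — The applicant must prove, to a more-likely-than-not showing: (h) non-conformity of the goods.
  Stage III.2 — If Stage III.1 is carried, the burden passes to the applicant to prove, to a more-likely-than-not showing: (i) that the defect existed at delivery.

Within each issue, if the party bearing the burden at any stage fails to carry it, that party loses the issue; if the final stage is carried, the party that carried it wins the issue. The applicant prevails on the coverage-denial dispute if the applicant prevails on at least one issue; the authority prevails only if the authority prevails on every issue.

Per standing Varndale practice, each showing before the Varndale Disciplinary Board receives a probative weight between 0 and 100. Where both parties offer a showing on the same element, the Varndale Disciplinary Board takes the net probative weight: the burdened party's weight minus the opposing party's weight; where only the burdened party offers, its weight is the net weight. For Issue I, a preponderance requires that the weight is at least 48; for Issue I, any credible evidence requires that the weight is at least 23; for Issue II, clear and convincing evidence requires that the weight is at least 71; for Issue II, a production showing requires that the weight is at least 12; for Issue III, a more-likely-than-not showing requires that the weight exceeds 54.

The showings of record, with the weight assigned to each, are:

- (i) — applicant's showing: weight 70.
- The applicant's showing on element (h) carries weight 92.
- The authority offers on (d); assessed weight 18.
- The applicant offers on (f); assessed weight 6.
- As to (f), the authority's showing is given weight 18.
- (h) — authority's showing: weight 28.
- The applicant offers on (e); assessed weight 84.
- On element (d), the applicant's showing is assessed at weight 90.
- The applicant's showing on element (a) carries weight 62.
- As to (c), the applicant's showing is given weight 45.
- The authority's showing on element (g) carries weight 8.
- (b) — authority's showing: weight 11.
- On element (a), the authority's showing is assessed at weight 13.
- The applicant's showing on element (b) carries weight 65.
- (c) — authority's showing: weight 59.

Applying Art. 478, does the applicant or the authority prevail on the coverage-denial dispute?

— Issue I —
Stage I.1 — burden on applicant; standard: a preponderance (weight is at least 48).
    (a): 62 − 13 = 49 ≥ 48 [met]
    (b): 65 − 11 = 54 ≥ 48 [met]
  All elements met. The burden passes to the authority.
Stage I.2 — burden on authority; standard: any credible evidence (weight is at least 23).
    (c): 59 − 45 = 14 < 23 [not met]
  Not every element is met, so the authority fails to carry Stage I.2.
The applicant prevails on this issue.
— Issue II —
Stage II.1 — burden on applicant; standard: clear and convincing evidence (weight is at least 71).
    (d): 90 − 18 = 72 ≥ 71 [met]
    (e): 84 ≥ 71 [met]
  All elements met. The burden passes to the authority.
Stage II.2 — burden on authority; standard: a production showing (weight is at least 12).
    (f): 18 − 6 = 12 ≥ 12 [met]
    (g): 8 < 12 [not met]
  Not every element is met, so the authority fails to carry Stage II.2.
The applicant prevails on this issue.
— Issue III —
Stage III.1 (applicant, a more-likely-than-not showing, weight exceeds 54): (h) net 92−28=64 > 54 — meets.
  Stage III.1 is satisfied; the applicant continues to bear the burden.
Stage III.2 (applicant, a more-likely-than-not showing, weight exceeds 54): (i) 70 > 54 — meets.
  All elements met at the final stage.
Every stage carried; the applicant prevails on this issue.
Per-issue: Issue I → applicant; Issue II → applicant; Issue III → applicant. The applicant must prevail on at least one issue; overall, the applicant prevails.

applicant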